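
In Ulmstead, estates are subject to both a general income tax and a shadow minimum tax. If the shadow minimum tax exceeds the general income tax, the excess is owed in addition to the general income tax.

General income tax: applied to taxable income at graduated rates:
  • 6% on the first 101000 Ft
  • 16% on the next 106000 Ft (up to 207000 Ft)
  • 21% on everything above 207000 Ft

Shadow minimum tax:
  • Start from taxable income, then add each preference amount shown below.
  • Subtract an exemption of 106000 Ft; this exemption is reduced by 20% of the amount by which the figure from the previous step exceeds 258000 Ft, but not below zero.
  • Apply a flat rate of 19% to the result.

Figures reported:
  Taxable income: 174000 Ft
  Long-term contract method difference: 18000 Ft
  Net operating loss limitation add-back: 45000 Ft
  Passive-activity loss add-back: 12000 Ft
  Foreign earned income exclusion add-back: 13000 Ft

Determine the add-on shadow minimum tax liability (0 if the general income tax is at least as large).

12052 Ft

Shadow minimum tax:
  Adjusted income: 174000 Ft + 18000 Ft + 45000 Ft + 12000 Ft + 13000 Ft = 262000 Ft
  Exemption: 106000 Ft − 20% × (262000 Ft − 258000 Ft) = 106000 Ft − 800 Ft = 105200 Ft
  Base: 262000 Ft − 105200 Ft = 156800 Ft
  156800 Ft × 19% = 29792 Ft

General income tax:
  101000 Ft × 6% = 6060 Ft
  73000 Ft × 16% = 11680 Ft
  → 17740 Ft

Excess of shadow minimum tax over general income tax: 29792 Ft − 17740 Ft = 12052 Ft.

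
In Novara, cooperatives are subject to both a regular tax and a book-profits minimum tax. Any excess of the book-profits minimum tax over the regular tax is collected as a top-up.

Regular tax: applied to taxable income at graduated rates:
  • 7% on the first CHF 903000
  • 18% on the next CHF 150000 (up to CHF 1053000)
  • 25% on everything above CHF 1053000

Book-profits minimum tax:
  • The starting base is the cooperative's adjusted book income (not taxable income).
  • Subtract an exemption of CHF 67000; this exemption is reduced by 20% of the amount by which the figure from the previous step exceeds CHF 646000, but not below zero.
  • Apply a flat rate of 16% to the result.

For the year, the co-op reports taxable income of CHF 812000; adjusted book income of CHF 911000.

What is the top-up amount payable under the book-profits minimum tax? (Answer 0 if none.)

Book-profits minimum tax:
  Base (adjusted book income): CHF 911000
  Exemption: CHF 67000 − 20% × (CHF 911000 − CHF 646000) = CHF 67000 − CHF 53000 = CHF 14000
  Base: CHF 911000 − CHF 14000 = CHF 897000
  CHF 897000 × 16% = CHF 143520

Regular tax:
  CHF 812000 × 7% = CHF 56840

Excess of book-profits minimum tax over regular tax: CHF 143520 − CHF 56840 = CHF 86680.

CHF 86680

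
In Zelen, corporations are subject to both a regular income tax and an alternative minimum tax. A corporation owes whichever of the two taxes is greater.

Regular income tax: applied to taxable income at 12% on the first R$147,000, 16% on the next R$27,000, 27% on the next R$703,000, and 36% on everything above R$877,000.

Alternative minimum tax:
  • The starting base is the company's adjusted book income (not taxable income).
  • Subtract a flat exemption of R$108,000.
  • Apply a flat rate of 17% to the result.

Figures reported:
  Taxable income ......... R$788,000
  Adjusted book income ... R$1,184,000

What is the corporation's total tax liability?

R$187,740

Alternative minimum tax:
  Base (adjusted book income): R$1,184,000
  Less exemption R$108,000 → base R$1,076,000
  R$1,076,000 × 17% = R$182,920

Regular income tax:
  R$147,000 × 12% = R$17,640
  R$27,000 × 16% = R$4,320
  R$614,000 × 27% = R$165,780
  → R$187,740

R$187,740 > R$182,920, so the regular income tax governs.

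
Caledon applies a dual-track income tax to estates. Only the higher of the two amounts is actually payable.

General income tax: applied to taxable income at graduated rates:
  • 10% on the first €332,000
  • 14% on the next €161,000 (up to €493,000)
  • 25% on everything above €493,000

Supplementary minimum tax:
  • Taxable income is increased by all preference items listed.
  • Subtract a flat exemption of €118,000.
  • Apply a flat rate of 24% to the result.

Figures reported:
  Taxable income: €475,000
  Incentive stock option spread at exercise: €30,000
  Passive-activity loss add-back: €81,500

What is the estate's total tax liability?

€112,440

General income tax:
  €332,000 × 10% = €33,200
  €143,000 × 14% = €20,020
  → €53,220

Supplementary minimum tax:
  Adjusted income: €475,000 + €30,000 + €81,500 = €586,500
  Less exemption €118,000 → base €468,500
  €468,500 × 24% = €112,440

€112,440 > €53,220, so the supplementary minimum tax is the binding amount.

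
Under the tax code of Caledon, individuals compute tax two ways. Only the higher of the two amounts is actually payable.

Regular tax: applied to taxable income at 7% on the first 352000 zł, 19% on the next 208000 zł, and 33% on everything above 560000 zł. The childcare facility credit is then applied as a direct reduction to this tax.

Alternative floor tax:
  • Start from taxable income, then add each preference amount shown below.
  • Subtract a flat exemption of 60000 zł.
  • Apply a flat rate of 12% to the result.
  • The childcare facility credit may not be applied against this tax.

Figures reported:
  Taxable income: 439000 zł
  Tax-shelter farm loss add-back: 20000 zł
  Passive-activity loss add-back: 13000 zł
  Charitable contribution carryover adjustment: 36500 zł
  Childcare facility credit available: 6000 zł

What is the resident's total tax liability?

Alternative floor tax:
  Adjusted income: 439000 zł + 20000 zł + 13000 zł + 36500 zł = 508500 zł
  Less exemption 60000 zł → base 448500 zł
  448500 zł × 12% = 53820 zł

Regular tax:
  352000 zł × 7% = 24640 zł
  87000 zł × 19% = 16530 zł
  → 41170 zł
  Less childcare facility credit 6000 zł → 35170 zł

53820 zł > 35170 zł, so the alternative floor tax is the binding amount.

53820 zł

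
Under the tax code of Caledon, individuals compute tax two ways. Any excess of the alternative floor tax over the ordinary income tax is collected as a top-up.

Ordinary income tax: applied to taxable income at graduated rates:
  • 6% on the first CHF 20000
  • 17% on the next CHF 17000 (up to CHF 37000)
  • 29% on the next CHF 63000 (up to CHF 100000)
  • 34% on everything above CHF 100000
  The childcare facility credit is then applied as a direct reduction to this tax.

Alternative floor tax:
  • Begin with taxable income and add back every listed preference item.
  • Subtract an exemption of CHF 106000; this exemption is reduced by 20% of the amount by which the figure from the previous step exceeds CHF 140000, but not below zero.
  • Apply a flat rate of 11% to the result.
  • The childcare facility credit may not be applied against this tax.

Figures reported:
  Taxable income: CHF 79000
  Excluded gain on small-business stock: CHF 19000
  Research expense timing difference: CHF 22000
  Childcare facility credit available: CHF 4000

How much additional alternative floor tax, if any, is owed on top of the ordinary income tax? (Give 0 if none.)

Ordinary income tax:
  CHF 20000 × 6% = CHF 1200
  CHF 17000 × 17% = CHF 2890
  CHF 42000 × 29% = CHF 12180
  → CHF 16270
  Less childcare facility credit CHF 4000 → CHF 12270

Alternative floor tax:
  Adjusted income: CHF 79000 + CHF 19000 + CHF 22000 = CHF 120000
  Exemption: CHF 120000 ≤ CHF 140000, so full CHF 106000 applies
  Base: CHF 120000 − CHF 106000 = CHF 14000
  CHF 14000 × 11% = CHF 1540

CHF 1540 ≤ CHF 12270, so no add-on is due.

CHF 0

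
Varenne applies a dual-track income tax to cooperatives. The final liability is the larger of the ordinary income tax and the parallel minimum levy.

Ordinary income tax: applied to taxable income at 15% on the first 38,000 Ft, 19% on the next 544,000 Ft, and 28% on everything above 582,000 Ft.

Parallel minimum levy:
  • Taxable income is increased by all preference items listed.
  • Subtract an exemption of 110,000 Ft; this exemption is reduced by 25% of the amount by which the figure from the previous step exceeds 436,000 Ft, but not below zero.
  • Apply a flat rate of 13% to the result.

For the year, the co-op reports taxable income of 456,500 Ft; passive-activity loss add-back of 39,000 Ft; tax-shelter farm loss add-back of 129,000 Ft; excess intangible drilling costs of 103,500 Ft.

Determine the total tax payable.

Parallel minimum levy:
  Adjusted income: 456,500 Ft + 39,000 Ft + 129,000 Ft + 103,500 Ft = 728,000 Ft
  Exemption: 110,000 Ft − 25% × (728,000 Ft − 436,000 Ft) = 110,000 Ft − 73,000 Ft = 37,000 Ft
  Base: 728,000 Ft − 37,000 Ft = 691,000 Ft
  691,000 Ft × 13% = 89,830 Ft

Ordinary income tax:
  38,000 Ft × 15% = 5,700 Ft
  418,500 Ft × 19% = 79,515 Ft
  → 85,215 Ft

89,830 Ft > 85,215 Ft, so the parallel minimum levy is the binding amount.

89,830 Ft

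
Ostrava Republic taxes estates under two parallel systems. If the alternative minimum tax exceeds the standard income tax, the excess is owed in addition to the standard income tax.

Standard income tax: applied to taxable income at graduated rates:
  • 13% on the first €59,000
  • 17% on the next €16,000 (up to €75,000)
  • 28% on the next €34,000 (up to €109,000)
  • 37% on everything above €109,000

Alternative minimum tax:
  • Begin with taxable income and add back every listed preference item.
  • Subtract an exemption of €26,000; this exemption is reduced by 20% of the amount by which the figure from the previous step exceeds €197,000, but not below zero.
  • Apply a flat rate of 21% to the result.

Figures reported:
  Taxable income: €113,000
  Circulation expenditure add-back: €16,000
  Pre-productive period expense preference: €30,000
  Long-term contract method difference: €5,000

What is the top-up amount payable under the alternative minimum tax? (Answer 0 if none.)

€7,590

Standard income tax:
  €59,000 × 13% = €7,670
  €16,000 × 17% = €2,720
  €34,000 × 28% = €9,520
  €4,000 × 37% = €1,480
  → €21,390

Alternative minimum tax:
  Adjusted income: €113,000 + €16,000 + €30,000 + €5,000 = €164,000
  Exemption: €164,000 ≤ €197,000, so full €26,000 applies
  Base: €164,000 − €26,000 = €138,000
  €138,000 × 21% = €28,980

Excess of alternative minimum tax over standard income tax: €28,980 − €21,390 = €7,590.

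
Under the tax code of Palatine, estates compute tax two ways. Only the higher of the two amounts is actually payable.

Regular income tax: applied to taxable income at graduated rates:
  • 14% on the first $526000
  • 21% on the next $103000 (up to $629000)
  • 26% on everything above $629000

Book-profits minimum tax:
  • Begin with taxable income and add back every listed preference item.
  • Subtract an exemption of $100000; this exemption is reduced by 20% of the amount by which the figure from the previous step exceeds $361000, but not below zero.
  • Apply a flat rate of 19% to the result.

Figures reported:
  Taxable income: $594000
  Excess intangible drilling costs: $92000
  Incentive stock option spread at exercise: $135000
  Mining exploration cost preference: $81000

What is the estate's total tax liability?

$171380

Regular income tax:
  $526000 × 14% = $73640
  $68000 × 21% = $14280
  → $87920

Book-profits minimum tax:
  Adjusted income: $594000 + $92000 + $135000 + $81000 = $902000
  Exemption: 20% × ($902000 − $361000) = $108200 ≥ $100000, so the exemption is fully phased out
  Base: $902000 − $0 = $902000
  $902000 × 19% = $171380

$171380 > $87920, so the book-profits minimum tax is the binding amount.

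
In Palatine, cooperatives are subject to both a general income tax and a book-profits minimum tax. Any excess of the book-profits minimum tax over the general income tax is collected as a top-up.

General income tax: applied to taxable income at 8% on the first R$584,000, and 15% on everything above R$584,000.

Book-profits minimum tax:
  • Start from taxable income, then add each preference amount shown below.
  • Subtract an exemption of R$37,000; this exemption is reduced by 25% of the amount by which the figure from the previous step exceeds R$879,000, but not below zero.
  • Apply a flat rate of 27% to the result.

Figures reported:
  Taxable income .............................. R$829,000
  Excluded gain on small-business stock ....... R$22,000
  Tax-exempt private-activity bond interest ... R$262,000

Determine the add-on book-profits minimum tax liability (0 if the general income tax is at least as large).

Book-profits minimum tax:
  Adjusted income: R$829,000 + R$22,000 + R$262,000 = R$1,113,000
  Exemption: 25% × (R$1,113,000 − R$879,000) = R$58,500 ≥ R$37,000, so the exemption is fully phased out
  Base: R$1,113,000 − R$0 = R$1,113,000
  R$1,113,000 × 27% = R$300,510

General income tax:
  R$584,000 × 8% = R$46,720
  R$245,000 × 15% = R$36,750
  → R$83,470

Excess of book-profits minimum tax over general income tax: R$300,510 − R$83,470 = R$217,040.

R$217,040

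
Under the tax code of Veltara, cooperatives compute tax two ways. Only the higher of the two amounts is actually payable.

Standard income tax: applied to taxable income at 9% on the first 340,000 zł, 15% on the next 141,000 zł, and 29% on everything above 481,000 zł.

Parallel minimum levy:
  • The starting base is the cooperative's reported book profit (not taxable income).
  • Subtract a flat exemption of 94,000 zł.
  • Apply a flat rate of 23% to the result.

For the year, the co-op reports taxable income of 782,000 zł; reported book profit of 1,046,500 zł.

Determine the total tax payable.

219,075 zł

Standard income tax:
  340,000 zł × 9% = 30,600 zł
  141,000 zł × 15% = 21,150 zł
  301,000 zł × 29% = 87,290 zł
  → 139,040 zł

Parallel minimum levy:
  Base (reported book profit): 1,046,500 zł
  Less exemption 94,000 zł → base 952,500 zł
  952,500 zł × 23% = 219,075 zł

219,075 zł > 139,040 zł, so the parallel minimum levy is the binding amount.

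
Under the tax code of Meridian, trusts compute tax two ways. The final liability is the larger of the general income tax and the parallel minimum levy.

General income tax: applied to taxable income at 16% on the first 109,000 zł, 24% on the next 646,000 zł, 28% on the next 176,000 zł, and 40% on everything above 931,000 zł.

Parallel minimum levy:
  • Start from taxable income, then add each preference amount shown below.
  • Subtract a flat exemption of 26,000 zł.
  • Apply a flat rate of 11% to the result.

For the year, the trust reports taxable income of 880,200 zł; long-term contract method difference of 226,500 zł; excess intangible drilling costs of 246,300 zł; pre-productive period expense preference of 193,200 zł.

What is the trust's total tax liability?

207,536 zł

General income tax:
  109,000 zł × 16% = 17,440 zł
  646,000 zł × 24% = 155,040 zł
  125,200 zł × 28% = 35,056 zł
  → 207,536 zł

Parallel minimum levy:
  Adjusted income: 880,200 zł + 226,500 zł + 246,300 zł + 193,200 zł = 1,546,200 zł
  Less exemption 26,000 zł → base 1,520,200 zł
  1,520,200 zł × 11% = 167,222 zł

207,536 zł > 167,222 zł, so the general income tax governs.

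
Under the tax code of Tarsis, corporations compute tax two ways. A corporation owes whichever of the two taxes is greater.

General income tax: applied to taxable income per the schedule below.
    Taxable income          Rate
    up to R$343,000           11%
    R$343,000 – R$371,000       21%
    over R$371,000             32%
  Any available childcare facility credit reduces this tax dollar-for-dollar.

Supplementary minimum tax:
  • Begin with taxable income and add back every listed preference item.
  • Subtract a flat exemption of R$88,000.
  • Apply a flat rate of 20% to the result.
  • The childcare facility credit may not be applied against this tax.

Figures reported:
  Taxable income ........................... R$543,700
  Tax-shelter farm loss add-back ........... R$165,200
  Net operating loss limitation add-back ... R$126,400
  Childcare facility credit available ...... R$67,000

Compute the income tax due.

Supplementary minimum tax:
  Adjusted income: R$543,700 + R$165,200 + R$126,400 = R$835,300
  Less exemption R$88,000 → base R$747,300
  R$747,300 × 20% = R$149,460

General income tax:
  R$343,000 × 11% = R$37,730
  R$28,000 × 21% = R$5,880
  R$172,700 × 32% = R$55,264
  → R$98,874
  Less childcare facility credit R$67,000 → R$31,874

R$149,460 > R$31,874, so the supplementary minimum tax is the binding amount.

R$149,460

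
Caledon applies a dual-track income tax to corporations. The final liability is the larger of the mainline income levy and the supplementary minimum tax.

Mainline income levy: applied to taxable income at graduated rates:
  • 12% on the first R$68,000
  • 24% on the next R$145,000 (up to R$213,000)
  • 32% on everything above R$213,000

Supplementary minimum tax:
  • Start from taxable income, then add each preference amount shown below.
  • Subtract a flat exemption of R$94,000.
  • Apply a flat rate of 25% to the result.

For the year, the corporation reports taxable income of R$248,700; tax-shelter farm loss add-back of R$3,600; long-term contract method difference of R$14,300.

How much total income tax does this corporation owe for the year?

Mainline income levy:
  R$68,000 × 12% = R$8,160
  R$145,000 × 24% = R$34,800
  R$35,700 × 32% = R$11,424
  → R$54,384

Supplementary minimum tax:
  Adjusted income: R$248,700 + R$3,600 + R$14,300 = R$266,600
  Less exemption R$94,000 → base R$172,600
  R$172,600 × 25% = R$43,150

R$54,384 > R$43,150, so the mainline income levy governs.

R$54,384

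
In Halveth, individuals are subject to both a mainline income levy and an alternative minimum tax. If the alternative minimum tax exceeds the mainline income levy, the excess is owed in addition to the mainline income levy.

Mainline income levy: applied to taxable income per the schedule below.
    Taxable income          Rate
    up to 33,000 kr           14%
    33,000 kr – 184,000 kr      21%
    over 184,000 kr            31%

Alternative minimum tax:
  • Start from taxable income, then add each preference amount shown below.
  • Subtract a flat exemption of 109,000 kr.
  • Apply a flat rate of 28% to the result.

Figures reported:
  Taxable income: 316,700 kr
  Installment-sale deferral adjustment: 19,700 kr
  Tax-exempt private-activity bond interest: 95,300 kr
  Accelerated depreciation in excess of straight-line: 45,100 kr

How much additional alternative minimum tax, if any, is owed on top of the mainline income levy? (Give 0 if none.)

Mainline income levy:
  33,000 kr × 14% = 4,620 kr
  151,000 kr × 21% = 31,710 kr
  132,700 kr × 31% = 41,137 kr
  → 77,467 kr

Alternative minimum tax:
  Adjusted income: 316,700 kr + 19,700 kr + 95,300 kr + 45,100 kr = 476,800 kr
  Less exemption 109,000 kr → base 367,800 kr
  367,800 kr × 28% = 102,984 kr

Excess of alternative minimum tax over mainline income levy: 102,984 kr − 77,467 kr = 25,517 kr.

25,517 kr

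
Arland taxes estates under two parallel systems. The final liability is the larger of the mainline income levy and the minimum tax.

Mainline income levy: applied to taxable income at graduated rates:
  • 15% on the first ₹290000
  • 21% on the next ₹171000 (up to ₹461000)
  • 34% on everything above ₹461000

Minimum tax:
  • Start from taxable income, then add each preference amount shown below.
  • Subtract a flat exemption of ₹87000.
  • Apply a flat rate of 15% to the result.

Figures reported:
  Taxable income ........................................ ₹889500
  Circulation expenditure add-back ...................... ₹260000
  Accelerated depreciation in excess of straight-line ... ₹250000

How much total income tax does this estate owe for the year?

Minimum tax:
  Adjusted income: ₹889500 + ₹260000 + ₹250000 = ₹1399500
  Less exemption ₹87000 → base ₹1312500
  ₹1312500 × 15% = ₹196875

Mainline income levy:
  ₹290000 × 15% = ₹43500
  ₹171000 × 21% = ₹35910
  ₹428500 × 34% = ₹145690
  → ₹225100

₹225100 > ₹196875, so the mainline income levy governs.

₹225100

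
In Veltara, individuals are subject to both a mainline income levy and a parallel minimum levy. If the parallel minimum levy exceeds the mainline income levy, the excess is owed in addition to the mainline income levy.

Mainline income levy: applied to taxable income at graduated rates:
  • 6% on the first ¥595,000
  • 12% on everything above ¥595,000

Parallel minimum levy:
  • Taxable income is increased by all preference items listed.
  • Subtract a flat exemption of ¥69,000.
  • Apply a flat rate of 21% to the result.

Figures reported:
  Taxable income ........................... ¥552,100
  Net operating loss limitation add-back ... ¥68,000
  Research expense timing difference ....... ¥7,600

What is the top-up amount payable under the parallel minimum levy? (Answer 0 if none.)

¥84,201

Mainline income levy:
  ¥552,100 × 6% = ¥33,126

Parallel minimum levy:
  Adjusted income: ¥552,100 + ¥68,000 + ¥7,600 = ¥627,700
  Less exemption ¥69,000 → base ¥558,700
  ¥558,700 × 21% = ¥117,327

Excess of parallel minimum levy over mainline income levy: ¥117,327 − ¥33,126 = ¥84,201.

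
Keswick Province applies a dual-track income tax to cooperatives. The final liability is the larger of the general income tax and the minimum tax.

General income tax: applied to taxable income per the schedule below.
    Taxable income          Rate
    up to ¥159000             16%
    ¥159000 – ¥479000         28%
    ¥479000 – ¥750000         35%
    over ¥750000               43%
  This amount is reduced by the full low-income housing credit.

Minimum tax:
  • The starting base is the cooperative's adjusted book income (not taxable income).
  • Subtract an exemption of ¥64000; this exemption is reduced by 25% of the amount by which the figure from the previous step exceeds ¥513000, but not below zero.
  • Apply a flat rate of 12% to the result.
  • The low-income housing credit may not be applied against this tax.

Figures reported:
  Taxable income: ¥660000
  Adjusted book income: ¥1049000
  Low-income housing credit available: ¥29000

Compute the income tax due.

General income tax:
  ¥159000 × 16% = ¥25440
  ¥320000 × 28% = ¥89600
  ¥181000 × 35% = ¥63350
  → ¥178390
  Less low-income housing credit ¥29000 → ¥149390

Minimum tax:
  Base (adjusted book income): ¥1049000
  Exemption: 25% × (¥1049000 − ¥513000) = ¥134000 ≥ ¥64000, so the exemption is fully phased out
  Base: ¥1049000 − ¥0 = ¥1049000
  ¥1049000 × 12% = ¥125880

¥149390 > ¥125880, so the general income tax governs.

¥149390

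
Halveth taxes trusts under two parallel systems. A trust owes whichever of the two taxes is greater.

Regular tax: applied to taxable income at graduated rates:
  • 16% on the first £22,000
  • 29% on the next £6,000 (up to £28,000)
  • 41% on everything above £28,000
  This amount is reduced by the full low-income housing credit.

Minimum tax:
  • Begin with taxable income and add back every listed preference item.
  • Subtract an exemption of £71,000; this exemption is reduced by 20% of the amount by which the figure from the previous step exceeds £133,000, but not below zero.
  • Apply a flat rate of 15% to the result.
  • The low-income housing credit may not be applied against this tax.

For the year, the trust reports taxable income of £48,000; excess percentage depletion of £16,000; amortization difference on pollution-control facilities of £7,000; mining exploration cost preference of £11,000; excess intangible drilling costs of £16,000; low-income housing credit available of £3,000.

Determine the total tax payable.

£10,460

Minimum tax:
  Adjusted income: £48,000 + £16,000 + £7,000 + £11,000 + £16,000 = £98,000
  Exemption: £98,000 ≤ £133,000, so full £71,000 applies
  Base: £98,000 − £71,000 = £27,000
  £27,000 × 15% = £4,050

Regular tax:
  £22,000 × 16% = £3,520
  £6,000 × 29% = £1,740
  £20,000 × 41% = £8,200
  → £13,460
  Less low-income housing credit £3,000 → £10,460

£10,460 > £4,050, so the regular tax governs.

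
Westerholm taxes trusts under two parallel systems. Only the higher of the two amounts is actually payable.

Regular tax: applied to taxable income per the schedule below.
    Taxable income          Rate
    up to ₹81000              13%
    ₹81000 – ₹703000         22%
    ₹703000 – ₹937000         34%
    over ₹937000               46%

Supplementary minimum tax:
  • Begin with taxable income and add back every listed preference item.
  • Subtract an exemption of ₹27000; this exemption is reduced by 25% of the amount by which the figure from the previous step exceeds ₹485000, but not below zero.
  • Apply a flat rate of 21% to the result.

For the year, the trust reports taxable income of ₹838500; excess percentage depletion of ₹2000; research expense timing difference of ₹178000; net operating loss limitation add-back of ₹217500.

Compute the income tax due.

Regular tax:
  ₹81000 × 13% = ₹10530
  ₹622000 × 22% = ₹136840
  ₹135500 × 34% = ₹46070
  → ₹193440

Supplementary minimum tax:
  Adjusted income: ₹838500 + ₹2000 + ₹178000 + ₹217500 = ₹1236000
  Exemption: 25% × (₹1236000 − ₹485000) = ₹187750 ≥ ₹27000, so the exemption is fully phased out
  Base: ₹1236000 − ₹0 = ₹1236000
  ₹1236000 × 21% = ₹259560

₹259560 > ₹193440, so the supplementary minimum tax is the binding amount.

₹259560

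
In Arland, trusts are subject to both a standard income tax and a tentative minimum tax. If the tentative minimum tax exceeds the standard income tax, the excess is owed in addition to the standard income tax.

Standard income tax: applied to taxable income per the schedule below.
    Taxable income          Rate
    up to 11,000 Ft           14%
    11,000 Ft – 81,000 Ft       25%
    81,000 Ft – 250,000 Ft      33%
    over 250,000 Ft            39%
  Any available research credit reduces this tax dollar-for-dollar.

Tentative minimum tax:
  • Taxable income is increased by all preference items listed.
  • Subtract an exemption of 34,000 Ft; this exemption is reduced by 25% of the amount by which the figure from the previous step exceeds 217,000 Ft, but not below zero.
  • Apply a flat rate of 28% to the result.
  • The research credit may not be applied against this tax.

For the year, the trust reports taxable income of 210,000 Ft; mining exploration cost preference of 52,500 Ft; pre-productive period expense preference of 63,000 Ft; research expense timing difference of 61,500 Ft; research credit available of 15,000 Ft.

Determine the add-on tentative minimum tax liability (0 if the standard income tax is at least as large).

Tentative minimum tax:
  Adjusted income: 210,000 Ft + 52,500 Ft + 63,000 Ft + 61,500 Ft = 387,000 Ft
  Exemption: 25% × (387,000 Ft − 217,000 Ft) = 42,500 Ft ≥ 34,000 Ft, so the exemption is fully phased out
  Base: 387,000 Ft − 0 Ft = 387,000 Ft
  387,000 Ft × 28% = 108,360 Ft

Standard income tax:
  11,000 Ft × 14% = 1,540 Ft
  70,000 Ft × 25% = 17,500 Ft
  129,000 Ft × 33% = 42,570 Ft
  → 61,610 Ft
  Less research credit 15,000 Ft → 46,610 Ft

Excess of tentative minimum tax over standard income tax: 108,360 Ft − 46,610 Ft = 61,750 Ft.

61,750 Ft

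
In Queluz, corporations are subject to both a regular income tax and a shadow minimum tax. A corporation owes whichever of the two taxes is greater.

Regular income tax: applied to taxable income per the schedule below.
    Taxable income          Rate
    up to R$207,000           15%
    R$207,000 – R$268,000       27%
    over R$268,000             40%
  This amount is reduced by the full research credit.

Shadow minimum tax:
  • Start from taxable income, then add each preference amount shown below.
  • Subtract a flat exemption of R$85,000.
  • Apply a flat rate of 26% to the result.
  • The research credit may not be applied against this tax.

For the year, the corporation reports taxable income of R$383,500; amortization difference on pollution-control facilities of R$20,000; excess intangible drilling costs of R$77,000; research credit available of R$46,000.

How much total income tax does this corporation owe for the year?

R$102,830

Shadow minimum tax:
  Adjusted income: R$383,500 + R$20,000 + R$77,000 = R$480,500
  Less exemption R$85,000 → base R$395,500
  R$395,500 × 26% = R$102,830

Regular income tax:
  R$207,000 × 15% = R$31,050
  R$61,000 × 27% = R$16,470
  R$115,500 × 40% = R$46,200
  → R$93,720
  Less research credit R$46,000 → R$47,720

R$102,830 > R$47,720, so the shadow minimum tax is the binding amount.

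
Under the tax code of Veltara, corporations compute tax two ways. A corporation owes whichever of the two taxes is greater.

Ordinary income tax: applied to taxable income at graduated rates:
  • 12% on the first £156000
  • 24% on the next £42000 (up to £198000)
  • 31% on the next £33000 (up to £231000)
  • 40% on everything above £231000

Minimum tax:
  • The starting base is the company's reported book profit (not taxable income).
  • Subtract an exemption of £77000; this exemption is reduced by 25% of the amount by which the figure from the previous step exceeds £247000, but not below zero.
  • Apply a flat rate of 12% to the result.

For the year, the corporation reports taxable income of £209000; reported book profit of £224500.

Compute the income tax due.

£32210

Minimum tax:
  Base (reported book profit): £224500
  Exemption: £224500 ≤ £247000, so full £77000 applies
  Base: £224500 − £77000 = £147500
  £147500 × 12% = £17700

Ordinary income tax:
  £156000 × 12% = £18720
  £42000 × 24% = £10080
  £11000 × 31% = £3410
  → £32210

£32210 > £17700, so the ordinary income tax governs.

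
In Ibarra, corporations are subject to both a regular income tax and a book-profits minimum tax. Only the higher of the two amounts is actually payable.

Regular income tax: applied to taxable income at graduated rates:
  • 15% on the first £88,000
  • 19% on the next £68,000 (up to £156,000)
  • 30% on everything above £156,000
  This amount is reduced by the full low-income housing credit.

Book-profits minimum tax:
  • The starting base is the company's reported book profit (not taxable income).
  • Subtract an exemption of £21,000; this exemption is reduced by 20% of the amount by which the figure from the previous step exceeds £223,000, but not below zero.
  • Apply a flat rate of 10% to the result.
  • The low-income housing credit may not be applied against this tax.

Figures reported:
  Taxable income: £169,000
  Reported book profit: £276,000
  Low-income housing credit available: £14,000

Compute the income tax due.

£26,560

Book-profits minimum tax:
  Base (reported book profit): £276,000
  Exemption: £21,000 − 20% × (£276,000 − £223,000) = £21,000 − £10,600 = £10,400
  Base: £276,000 − £10,400 = £265,600
  £265,600 × 10% = £26,560

Regular income tax:
  £88,000 × 15% = £13,200
  £68,000 × 19% = £12,920
  £13,000 × 30% = £3,900
  → £30,020
  Less low-income housing credit £14,000 → £16,020

£26,560 > £16,020, so the book-profits minimum tax is the binding amount.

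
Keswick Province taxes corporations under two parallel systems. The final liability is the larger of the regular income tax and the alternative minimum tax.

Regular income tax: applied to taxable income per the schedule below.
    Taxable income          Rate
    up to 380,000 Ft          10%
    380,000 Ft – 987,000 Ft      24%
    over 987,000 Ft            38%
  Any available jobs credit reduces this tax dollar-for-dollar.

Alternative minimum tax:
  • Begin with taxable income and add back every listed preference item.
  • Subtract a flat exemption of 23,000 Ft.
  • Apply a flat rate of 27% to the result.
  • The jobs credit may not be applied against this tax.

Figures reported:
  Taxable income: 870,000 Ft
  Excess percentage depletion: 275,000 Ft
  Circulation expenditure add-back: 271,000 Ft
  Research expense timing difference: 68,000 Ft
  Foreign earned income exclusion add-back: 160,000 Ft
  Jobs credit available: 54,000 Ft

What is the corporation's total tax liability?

Alternative minimum tax:
  Adjusted income: 870,000 Ft + 275,000 Ft + 271,000 Ft + 68,000 Ft + 160,000 Ft = 1,644,000 Ft
  Less exemption 23,000 Ft → base 1,621,000 Ft
  1,621,000 Ft × 27% = 437,670 Ft

Regular income tax:
  380,000 Ft × 10% = 38,000 Ft
  490,000 Ft × 24% = 117,600 Ft
  → 155,600 Ft
  Less jobs credit 54,000 Ft → 101,600 Ft

437,670 Ft > 101,600 Ft, so the alternative minimum tax is the binding amount.

437,670 Ft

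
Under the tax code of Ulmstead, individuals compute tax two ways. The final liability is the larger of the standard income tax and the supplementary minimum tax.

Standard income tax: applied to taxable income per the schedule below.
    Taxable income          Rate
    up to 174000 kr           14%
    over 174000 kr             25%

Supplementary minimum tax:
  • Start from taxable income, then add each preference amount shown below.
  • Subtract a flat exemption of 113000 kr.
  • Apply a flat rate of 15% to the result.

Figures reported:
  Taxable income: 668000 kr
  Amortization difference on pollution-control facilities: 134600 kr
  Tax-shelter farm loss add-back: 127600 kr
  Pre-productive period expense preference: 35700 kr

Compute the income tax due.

Supplementary minimum tax:
  Adjusted income: 668000 kr + 134600 kr + 127600 kr + 35700 kr = 965900 kr
  Less exemption 113000 kr → base 852900 kr
  852900 kr × 15% = 127935 kr

Standard income tax:
  174000 kr × 14% = 24360 kr
  494000 kr × 25% = 123500 kr
  → 147860 kr

147860 kr > 127935 kr, so the standard income tax governs.

147860 kr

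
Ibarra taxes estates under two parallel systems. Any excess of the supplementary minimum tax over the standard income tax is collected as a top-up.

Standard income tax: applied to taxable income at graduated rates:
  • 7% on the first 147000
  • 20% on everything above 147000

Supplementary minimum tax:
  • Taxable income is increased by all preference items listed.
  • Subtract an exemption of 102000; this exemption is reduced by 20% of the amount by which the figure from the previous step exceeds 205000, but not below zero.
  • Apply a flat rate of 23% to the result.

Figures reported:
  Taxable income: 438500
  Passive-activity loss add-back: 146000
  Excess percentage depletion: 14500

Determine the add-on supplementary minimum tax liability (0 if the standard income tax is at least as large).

63844

Standard income tax:
  147000 × 7% = 10290
  291500 × 20% = 58300
  → 68590

Supplementary minimum tax:
  Adjusted income: 438500 + 146000 + 14500 = 599000
  Exemption: 102000 − 20% × (599000 − 205000) = 102000 − 78800 = 23200
  Base: 599000 − 23200 = 575800
  575800 × 23% = 132434

Excess of supplementary minimum tax over standard income tax: 132434 − 68590 = 63844.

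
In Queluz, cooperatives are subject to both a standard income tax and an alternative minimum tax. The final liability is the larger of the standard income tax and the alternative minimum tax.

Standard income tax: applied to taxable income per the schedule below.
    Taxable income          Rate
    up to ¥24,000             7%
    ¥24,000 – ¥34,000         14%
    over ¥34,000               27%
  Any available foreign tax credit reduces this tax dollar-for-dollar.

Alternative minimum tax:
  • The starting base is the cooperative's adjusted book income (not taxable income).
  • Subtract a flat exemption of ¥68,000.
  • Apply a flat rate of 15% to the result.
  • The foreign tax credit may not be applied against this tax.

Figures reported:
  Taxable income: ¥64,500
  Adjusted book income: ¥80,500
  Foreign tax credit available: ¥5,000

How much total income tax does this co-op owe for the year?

¥6,315

Standard income tax:
  ¥24,000 × 7% = ¥1,680
  ¥10,000 × 14% = ¥1,400
  ¥30,500 × 27% = ¥8,235
  → ¥11,315
  Less foreign tax credit ¥5,000 → ¥6,315

Alternative minimum tax:
  Base (adjusted book income): ¥80,500
  Less exemption ¥68,000 → base ¥12,500
  ¥12,500 × 15% = ¥1,875

¥6,315 > ¥1,875, so the standard income tax governs.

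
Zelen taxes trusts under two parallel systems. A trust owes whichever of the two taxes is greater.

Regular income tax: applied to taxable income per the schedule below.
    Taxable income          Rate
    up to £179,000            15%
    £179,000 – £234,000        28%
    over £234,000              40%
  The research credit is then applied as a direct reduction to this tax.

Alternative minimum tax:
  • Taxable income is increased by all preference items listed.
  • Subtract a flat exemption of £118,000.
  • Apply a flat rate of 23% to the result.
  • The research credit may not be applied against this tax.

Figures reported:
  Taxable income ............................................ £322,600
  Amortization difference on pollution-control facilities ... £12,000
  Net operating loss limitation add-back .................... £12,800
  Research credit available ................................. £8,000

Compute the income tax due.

£69,690

Regular income tax:
  £179,000 × 15% = £26,850
  £55,000 × 28% = £15,400
  £88,600 × 40% = £35,440
  → £77,690
  Less research credit £8,000 → £69,690

Alternative minimum tax:
  Adjusted income: £322,600 + £12,000 + £12,800 = £347,400
  Less exemption £118,000 → base £229,400
  £229,400 × 23% = £52,762

£69,690 > £52,762, so the regular income tax governs.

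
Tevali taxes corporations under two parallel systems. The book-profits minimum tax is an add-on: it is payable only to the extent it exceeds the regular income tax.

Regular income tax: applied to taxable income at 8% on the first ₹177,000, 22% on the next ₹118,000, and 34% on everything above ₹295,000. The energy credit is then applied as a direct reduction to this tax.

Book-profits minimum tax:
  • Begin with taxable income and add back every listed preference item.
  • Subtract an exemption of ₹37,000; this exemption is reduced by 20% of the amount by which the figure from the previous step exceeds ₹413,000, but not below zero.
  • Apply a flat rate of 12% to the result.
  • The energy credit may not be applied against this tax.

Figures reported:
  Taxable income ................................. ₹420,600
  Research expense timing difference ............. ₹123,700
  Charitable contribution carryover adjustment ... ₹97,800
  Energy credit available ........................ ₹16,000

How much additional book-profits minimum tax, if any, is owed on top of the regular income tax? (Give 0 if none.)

₹10,228

Book-profits minimum tax:
  Adjusted income: ₹420,600 + ₹123,700 + ₹97,800 = ₹642,100
  Exemption: 20% × (₹642,100 − ₹413,000) = ₹45,820 ≥ ₹37,000, so the exemption is fully phased out
  Base: ₹642,100 − ₹0 = ₹642,100
  ₹642,100 × 12% = ₹77,052

Regular income tax:
  ₹177,000 × 8% = ₹14,160
  ₹118,000 × 22% = ₹25,960
  ₹125,600 × 34% = ₹42,704
  → ₹82,824
  Less energy credit ₹16,000 → ₹66,824

Excess of book-profits minimum tax over regular income tax: ₹77,052 − ₹66,824 = ₹10,228.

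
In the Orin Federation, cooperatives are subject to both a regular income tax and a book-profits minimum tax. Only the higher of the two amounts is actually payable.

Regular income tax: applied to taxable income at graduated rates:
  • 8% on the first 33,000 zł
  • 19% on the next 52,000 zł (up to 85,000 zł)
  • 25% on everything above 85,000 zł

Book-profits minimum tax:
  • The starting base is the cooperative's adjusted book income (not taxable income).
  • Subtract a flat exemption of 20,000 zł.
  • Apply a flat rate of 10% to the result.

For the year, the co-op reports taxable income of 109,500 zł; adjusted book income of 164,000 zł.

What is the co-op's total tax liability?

Book-profits minimum tax:
  Base (adjusted book income): 164,000 zł
  Less exemption 20,000 zł → base 144,000 zł
  144,000 zł × 10% = 14,400 zł

Regular income tax:
  33,000 zł × 8% = 2,640 zł
  52,000 zł × 19% = 9,880 zł
  24,500 zł × 25% = 6,125 zł
  → 18,645 zł

18,645 zł > 14,400 zł, so the regular income tax governs.

18,645 zł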